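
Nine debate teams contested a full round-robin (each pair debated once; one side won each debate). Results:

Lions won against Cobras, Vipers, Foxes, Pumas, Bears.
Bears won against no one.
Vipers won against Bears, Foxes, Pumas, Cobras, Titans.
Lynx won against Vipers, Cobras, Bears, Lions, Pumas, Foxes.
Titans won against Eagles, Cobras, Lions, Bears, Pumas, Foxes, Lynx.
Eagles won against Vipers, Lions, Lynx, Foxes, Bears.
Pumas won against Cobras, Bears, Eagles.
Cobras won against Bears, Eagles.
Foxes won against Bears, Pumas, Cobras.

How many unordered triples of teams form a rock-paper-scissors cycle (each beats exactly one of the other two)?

Win totals: Titans 7, Eagles 5, Foxes 3, Lynx 6, Vipers 5, Lions 5, Bears 0, Cobras 2, Pumas 3.
A team with w wins dominates both others in C(w,2) triples; summing gives 21 + 10 + 3 + 15 + 10 + 10 + 0 + 1 + 3 = 73 transitive triples.
Total triples C(9,3) = 84, so cyclic triples = 84 − 73 = 11.

11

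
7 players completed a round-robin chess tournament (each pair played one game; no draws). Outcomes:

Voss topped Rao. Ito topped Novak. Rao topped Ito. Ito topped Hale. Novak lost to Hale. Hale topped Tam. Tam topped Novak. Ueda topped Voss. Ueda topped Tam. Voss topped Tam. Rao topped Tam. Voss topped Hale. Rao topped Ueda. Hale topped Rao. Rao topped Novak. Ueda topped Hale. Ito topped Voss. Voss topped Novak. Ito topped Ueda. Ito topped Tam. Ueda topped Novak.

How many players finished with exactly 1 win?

Win totals: Hale 3, Novak 0, Tam 1, Ueda 4, Voss 4, Ito 5, Rao 4.
Exactly 1: Tam — 1 player.

1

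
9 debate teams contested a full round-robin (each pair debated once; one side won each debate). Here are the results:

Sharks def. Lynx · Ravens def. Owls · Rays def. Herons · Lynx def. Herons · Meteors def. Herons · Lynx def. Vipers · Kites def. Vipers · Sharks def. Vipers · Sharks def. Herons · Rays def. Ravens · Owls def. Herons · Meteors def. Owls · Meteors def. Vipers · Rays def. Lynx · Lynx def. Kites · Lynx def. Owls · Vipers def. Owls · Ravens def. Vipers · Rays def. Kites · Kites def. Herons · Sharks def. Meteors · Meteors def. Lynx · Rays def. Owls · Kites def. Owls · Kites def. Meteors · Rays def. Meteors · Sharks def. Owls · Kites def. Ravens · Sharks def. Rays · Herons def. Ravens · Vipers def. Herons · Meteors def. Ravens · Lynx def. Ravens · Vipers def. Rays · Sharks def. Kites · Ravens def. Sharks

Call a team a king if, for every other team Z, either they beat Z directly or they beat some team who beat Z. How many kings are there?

6

Kites reaches everyone (king).
Sharks reaches everyone (king).
Rays reaches everyone (king).
Vipers cannot reach Sharks in two steps.
Lynx reaches everyone (king).
Ravens reaches everyone (king).
Herons cannot reach Kites, Rays, Lynx, Meteors in two steps.
Owls cannot reach Kites, Sharks, Rays, Vipers, Lynx, Meteors in two steps.
Meteors reaches everyone (king).
Kings: Kites, Sharks, Rays, Lynx, Ravens, Meteors — 6.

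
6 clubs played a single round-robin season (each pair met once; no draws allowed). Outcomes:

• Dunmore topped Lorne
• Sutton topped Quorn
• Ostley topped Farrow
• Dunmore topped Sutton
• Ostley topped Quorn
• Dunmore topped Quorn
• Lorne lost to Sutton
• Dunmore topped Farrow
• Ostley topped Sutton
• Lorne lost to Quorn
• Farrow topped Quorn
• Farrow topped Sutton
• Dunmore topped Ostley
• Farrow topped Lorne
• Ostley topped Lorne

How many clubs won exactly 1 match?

1

Win totals: Ostley 4, Farrow 3, Dunmore 5, Sutton 2, Quorn 1, Lorne 0.
Exactly 1: Quorn — 1 club.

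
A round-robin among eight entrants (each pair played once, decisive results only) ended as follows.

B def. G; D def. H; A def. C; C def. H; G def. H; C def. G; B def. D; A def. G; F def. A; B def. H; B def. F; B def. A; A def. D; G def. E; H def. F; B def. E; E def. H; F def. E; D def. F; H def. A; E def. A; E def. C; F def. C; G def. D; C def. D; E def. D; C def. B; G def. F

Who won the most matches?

B

Win totals: A 3, B 6, C 4, D 2, E 4, F 3, G 4, H 2.
B leads with 6 wins (next highest: 4).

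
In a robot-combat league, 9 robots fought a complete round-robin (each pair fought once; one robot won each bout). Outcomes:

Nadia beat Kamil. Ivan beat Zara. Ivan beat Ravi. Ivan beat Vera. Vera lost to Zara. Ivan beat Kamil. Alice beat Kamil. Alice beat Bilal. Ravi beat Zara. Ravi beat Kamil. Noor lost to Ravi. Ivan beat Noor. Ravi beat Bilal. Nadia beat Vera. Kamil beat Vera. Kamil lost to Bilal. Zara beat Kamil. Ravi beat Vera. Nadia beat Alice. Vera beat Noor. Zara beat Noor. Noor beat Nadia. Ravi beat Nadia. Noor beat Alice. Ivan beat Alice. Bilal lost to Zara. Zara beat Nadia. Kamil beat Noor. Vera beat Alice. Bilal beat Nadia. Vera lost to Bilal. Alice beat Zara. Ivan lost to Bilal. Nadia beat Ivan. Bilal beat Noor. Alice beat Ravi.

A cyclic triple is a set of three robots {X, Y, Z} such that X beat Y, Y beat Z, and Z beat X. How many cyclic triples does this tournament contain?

19

Win totals: Ivan 6, Alice 4, Kamil 2, Ravi 6, Noor 2, Bilal 5, Zara 5, Vera 2, Nadia 4.
A robot with w wins dominates both others in C(w,2) triples; summing gives 15 + 6 + 1 + 15 + 1 + 10 + 10 + 1 + 6 = 65 transitive triples.
Total triples C(9,3) = 84, so cyclic triples = 84 − 65 = 19.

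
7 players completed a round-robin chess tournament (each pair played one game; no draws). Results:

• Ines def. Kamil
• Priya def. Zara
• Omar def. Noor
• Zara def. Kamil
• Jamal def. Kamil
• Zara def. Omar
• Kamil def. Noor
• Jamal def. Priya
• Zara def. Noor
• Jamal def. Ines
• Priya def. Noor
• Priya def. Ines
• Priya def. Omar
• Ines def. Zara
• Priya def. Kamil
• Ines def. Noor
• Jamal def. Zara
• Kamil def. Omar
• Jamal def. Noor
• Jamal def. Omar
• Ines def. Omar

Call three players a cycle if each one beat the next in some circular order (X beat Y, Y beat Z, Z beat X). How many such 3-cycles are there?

0

Win totals: Kamil 2, Zara 3, Jamal 6, Ines 4, Omar 1, Priya 5, Noor 0.
A player with w wins dominates both others in C(w,2) triples; summing gives 1 + 3 + 15 + 6 + 0 + 10 + 0 = 35 transitive triples.
Total triples C(7,3) = 35, so cyclic triples = 35 − 35 = 0.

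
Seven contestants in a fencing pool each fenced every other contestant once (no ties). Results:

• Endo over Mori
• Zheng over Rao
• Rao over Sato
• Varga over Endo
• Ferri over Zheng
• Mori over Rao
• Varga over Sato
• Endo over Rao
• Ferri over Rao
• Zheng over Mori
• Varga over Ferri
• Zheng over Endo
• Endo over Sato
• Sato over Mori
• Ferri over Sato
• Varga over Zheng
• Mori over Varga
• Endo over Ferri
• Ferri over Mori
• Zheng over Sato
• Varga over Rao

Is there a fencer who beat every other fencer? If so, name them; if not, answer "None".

Highest win total is Varga with 5 (out of 6 possible).
Varga lost to Mori, so no fencer went undefeated.

None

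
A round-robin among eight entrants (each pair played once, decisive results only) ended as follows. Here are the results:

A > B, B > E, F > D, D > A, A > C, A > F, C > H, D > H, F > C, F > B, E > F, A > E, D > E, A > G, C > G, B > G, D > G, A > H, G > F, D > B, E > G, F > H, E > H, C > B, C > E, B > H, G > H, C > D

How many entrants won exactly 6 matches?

1

Win totals: A 6, B 3, C 5, D 5, E 3, F 4, G 2, H 0.
Exactly 6: A — 1 entrant.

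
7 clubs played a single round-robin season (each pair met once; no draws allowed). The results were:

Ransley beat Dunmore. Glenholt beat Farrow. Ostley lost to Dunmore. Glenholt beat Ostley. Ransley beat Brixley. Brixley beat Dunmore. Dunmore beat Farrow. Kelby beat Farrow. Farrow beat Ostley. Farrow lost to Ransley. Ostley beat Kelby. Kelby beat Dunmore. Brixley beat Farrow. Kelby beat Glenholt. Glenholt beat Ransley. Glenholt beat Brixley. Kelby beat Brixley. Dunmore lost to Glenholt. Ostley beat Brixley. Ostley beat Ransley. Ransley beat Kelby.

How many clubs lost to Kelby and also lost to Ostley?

Kelby beat: Brixley, Glenholt, Farrow, Dunmore.
Ostley beat: Brixley, Ransley, Kelby.
Both beat: Brixley — 1.

1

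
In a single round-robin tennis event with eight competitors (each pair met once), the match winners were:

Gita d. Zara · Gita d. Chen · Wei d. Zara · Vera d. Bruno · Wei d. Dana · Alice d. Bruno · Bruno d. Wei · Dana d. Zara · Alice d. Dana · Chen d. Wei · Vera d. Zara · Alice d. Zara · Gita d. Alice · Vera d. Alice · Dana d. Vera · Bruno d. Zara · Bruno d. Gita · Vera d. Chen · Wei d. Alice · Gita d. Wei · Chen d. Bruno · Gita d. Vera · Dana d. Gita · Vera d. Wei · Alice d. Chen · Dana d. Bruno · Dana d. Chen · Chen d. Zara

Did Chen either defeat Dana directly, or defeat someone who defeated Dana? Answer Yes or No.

Yes

Chen did not beat Dana directly.
Chen beat Bruno, Wei, Zara. Of those, Wei beat Dana.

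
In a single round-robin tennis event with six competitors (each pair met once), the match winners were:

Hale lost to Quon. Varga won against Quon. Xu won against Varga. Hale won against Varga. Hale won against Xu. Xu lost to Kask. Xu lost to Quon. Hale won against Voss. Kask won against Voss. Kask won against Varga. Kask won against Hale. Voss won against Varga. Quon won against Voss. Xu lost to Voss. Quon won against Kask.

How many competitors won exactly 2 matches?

Win totals: Xu 1, Voss 2, Hale 3, Kask 4, Varga 1, Quon 4.
Exactly 2: Voss — 1 competitor.

1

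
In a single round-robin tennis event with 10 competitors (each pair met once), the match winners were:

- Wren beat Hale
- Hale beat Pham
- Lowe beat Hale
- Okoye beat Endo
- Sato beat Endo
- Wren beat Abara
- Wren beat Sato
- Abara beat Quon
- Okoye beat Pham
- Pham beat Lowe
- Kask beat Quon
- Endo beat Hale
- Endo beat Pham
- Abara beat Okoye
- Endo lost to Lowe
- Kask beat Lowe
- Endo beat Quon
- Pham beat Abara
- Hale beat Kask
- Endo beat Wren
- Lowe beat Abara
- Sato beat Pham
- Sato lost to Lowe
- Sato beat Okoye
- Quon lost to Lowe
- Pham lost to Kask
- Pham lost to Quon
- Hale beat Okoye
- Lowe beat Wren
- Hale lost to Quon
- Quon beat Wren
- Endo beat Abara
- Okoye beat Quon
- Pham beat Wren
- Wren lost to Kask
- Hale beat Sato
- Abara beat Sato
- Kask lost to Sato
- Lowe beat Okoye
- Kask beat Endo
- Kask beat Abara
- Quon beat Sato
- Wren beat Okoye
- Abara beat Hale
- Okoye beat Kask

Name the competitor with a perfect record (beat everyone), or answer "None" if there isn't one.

None

Highest win total is Lowe with 7 (out of 9 possible).
Lowe lost to Kask, Pham, so no competitor went undefeated.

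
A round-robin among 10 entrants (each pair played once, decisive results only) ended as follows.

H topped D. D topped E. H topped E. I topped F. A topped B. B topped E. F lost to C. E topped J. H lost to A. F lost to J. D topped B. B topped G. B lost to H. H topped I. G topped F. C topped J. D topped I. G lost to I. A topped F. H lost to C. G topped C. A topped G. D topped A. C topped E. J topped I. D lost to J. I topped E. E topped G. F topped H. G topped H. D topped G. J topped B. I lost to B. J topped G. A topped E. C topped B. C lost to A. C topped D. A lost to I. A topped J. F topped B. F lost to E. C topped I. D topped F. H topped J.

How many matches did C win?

C's results: beat B, D, E, F, H, I, J; lost to A, G.
That is 7 wins.

7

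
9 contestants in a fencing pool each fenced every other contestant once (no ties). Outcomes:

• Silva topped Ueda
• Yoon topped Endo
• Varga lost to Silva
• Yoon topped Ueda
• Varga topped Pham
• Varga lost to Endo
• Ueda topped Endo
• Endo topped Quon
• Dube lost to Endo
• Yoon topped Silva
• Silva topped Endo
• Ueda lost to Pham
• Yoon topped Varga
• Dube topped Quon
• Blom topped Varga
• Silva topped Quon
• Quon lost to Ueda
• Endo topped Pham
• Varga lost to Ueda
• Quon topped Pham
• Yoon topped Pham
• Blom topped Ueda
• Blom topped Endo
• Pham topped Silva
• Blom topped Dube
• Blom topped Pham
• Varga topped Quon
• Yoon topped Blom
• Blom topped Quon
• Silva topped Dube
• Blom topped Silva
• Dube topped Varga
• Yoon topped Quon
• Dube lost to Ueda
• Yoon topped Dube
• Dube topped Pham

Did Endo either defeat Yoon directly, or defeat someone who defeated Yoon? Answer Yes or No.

Endo did not beat Yoon directly.
Endo beat Pham, Varga, Quon, Dube, but each of them lost to Yoon. No two-step path.

No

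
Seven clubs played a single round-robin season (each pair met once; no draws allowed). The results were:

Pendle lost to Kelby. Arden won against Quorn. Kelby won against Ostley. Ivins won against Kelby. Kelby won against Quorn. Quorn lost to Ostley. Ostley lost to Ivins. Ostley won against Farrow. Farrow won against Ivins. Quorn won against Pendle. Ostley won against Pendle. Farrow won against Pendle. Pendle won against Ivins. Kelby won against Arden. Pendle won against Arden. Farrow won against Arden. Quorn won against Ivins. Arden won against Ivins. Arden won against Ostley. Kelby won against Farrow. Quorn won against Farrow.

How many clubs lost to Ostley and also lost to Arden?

Ostley beat: Pendle, Quorn, Farrow.
Arden beat: Ostley, Quorn, Ivins.
Both beat: Quorn — 1.

1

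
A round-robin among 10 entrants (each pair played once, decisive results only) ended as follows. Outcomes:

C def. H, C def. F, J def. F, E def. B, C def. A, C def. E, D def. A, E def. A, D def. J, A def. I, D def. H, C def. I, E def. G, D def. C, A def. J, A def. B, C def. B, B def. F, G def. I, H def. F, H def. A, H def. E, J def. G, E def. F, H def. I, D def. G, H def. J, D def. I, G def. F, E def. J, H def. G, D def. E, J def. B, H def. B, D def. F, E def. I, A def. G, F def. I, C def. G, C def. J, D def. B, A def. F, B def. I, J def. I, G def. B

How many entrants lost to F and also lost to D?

F beat: I.
D beat: A, B, C, E, F, G, H, I, J.
Both beat: I — 1.

1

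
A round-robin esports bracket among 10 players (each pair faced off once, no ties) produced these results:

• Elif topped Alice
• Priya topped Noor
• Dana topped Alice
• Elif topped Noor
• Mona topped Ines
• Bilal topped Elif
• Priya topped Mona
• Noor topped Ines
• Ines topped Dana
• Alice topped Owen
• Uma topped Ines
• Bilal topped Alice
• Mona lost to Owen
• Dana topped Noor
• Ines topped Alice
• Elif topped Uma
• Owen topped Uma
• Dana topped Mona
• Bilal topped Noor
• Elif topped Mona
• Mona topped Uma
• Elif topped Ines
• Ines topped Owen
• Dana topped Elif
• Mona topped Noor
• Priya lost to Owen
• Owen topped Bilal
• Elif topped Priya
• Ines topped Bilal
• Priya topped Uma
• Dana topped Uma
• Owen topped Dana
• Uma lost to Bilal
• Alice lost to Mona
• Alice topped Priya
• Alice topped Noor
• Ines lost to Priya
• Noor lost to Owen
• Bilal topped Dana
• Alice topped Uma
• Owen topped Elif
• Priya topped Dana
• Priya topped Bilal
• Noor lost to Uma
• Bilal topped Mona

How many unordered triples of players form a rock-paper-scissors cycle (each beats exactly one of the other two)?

Win totals: Uma 2, Alice 4, Bilal 6, Noor 1, Ines 4, Elif 6, Mona 4, Priya 6, Owen 7, Dana 5.
A player with w wins dominates both others in C(w,2) triples; summing gives 1 + 6 + 15 + 0 + 6 + 15 + 6 + 15 + 21 + 10 = 95 transitive triples.
Total triples C(10,3) = 120, so cyclic triples = 120 − 95 = 25.

25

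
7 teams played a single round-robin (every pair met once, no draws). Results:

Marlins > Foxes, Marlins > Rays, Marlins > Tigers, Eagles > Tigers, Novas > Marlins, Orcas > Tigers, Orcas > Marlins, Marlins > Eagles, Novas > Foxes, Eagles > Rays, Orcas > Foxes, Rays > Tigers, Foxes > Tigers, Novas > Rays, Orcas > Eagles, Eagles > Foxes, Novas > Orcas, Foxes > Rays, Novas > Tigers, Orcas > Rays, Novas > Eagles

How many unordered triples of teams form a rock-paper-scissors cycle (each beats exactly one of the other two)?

Win totals: Novas 6, Orcas 5, Marlins 4, Foxes 2, Rays 1, Eagles 3, Tigers 0.
A team with w wins dominates both others in C(w,2) triples; summing gives 15 + 10 + 6 + 1 + 0 + 3 + 0 = 35 transitive triples.
Total triples C(7,3) = 35, so cyclic triples = 35 − 35 = 0.

0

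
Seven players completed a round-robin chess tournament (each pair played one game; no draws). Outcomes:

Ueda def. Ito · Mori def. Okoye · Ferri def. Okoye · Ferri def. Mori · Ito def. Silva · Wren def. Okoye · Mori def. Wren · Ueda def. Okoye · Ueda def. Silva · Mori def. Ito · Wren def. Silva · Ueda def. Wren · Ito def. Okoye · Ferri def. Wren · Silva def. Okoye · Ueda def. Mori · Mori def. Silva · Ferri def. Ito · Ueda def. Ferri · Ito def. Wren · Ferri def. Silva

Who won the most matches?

Ueda

Win totals: Okoye 0, Wren 2, Ferri 5, Mori 4, Ueda 6, Ito 3, Silva 1.
Ueda leads with 6 wins (next highest: 5).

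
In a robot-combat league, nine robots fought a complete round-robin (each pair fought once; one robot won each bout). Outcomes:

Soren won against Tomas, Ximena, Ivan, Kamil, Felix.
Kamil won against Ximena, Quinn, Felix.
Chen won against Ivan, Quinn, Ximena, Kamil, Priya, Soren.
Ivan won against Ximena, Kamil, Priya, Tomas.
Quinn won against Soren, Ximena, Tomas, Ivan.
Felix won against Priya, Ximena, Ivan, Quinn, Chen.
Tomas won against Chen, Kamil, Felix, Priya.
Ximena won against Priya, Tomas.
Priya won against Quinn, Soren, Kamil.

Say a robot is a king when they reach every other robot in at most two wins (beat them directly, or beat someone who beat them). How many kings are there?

Ivan reaches everyone (king).
Priya cannot reach Chen in two steps.
Ximena cannot reach Ivan in two steps.
Soren reaches everyone (king).
Kamil reaches everyone (king).
Felix reaches everyone (king).
Quinn reaches everyone (king).
Chen reaches everyone (king).
Tomas reaches everyone (king).
Kings: Ivan, Soren, Kamil, Felix, Quinn, Chen, Tomas — 7.

7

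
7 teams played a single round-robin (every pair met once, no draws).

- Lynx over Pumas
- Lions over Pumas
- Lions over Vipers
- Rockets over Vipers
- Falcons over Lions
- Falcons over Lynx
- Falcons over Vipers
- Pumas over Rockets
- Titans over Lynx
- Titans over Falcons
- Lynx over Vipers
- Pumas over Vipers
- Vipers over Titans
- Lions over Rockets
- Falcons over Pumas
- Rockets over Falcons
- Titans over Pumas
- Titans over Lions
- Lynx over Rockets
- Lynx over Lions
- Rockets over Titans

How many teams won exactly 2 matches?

Win totals: Vipers 1, Lynx 4, Pumas 2, Falcons 4, Titans 4, Lions 3, Rockets 3.
Exactly 2: Pumas — 1 team.

1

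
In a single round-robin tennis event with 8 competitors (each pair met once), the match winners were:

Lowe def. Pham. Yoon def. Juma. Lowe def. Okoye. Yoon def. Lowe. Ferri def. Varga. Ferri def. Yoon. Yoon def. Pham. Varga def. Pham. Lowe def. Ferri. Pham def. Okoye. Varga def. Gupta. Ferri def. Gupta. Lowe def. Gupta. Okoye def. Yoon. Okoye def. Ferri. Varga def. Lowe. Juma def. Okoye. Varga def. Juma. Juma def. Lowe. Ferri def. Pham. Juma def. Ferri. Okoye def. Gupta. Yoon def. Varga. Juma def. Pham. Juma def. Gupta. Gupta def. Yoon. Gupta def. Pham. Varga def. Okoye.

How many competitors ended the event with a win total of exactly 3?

1

Win totals: Varga 5, Ferri 4, Yoon 4, Juma 5, Gupta 2, Okoye 3, Pham 1, Lowe 4.
Exactly 3: Okoye — 1 competitor.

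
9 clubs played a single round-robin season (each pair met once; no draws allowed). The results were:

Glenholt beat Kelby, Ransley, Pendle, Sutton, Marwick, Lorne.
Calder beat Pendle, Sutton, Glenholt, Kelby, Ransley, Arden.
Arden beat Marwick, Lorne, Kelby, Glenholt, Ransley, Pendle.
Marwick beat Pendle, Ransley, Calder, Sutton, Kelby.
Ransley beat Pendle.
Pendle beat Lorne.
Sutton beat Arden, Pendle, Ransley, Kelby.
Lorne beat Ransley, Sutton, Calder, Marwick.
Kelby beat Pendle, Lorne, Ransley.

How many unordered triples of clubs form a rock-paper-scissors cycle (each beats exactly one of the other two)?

Win totals: Lorne 4, Kelby 3, Marwick 5, Calder 6, Pendle 1, Arden 6, Glenholt 6, Sutton 4, Ransley 1.
A club with w wins dominates both others in C(w,2) triples; summing gives 6 + 3 + 10 + 15 + 0 + 15 + 15 + 6 + 0 = 70 transitive triples.
Total triples C(9,3) = 84, so cyclic triples = 84 − 70 = 14.

14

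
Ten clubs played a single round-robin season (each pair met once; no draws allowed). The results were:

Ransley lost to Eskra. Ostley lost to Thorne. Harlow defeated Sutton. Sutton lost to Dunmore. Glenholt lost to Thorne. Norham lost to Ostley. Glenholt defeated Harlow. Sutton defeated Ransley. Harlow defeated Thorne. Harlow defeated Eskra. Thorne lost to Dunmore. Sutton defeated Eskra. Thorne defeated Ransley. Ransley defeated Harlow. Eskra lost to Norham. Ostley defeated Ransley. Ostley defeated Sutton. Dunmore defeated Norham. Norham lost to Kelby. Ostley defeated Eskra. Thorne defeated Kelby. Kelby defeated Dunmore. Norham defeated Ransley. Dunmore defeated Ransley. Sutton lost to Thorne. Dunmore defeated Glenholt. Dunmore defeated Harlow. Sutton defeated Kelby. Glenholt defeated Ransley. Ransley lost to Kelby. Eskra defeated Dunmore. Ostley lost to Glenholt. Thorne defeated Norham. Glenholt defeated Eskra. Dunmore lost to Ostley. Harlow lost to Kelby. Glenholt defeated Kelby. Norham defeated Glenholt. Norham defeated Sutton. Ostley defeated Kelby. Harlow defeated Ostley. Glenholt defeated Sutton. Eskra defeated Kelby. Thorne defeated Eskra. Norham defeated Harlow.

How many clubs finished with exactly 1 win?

Win totals: Sutton 3, Eskra 3, Glenholt 6, Ransley 1, Harlow 4, Thorne 7, Norham 5, Dunmore 6, Kelby 4, Ostley 6.
Exactly 1: Ransley — 1 club.

1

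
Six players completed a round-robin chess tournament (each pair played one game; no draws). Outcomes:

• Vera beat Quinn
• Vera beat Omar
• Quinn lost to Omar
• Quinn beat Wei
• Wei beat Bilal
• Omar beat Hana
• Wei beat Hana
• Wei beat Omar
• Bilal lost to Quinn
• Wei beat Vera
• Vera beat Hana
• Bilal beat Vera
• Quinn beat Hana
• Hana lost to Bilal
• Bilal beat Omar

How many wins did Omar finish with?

Omar's results: beat Hana, Quinn; lost to Bilal, Wei, Vera.
That is 2 wins.

2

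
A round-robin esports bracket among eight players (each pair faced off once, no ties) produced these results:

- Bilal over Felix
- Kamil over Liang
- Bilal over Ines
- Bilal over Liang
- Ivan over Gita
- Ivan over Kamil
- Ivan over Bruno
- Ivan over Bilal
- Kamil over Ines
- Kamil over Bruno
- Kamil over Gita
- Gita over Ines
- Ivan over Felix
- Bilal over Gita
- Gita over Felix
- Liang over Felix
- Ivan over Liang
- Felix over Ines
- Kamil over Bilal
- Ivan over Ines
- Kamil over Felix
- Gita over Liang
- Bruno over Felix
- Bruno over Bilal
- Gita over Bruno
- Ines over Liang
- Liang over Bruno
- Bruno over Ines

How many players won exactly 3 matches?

Win totals: Ines 1, Kamil 6, Gita 4, Ivan 7, Liang 2, Bruno 3, Bilal 4, Felix 1.
Exactly 3: Bruno — 1 player.

1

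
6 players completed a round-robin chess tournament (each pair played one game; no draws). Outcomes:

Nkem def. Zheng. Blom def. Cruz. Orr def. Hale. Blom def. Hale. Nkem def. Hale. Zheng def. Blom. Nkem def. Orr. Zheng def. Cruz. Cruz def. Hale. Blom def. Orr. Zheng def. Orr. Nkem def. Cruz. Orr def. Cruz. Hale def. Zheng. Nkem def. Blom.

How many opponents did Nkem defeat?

Nkem's results: beat Cruz, Blom, Orr, Zheng, Hale; lost to no one.
That is 5 wins.

5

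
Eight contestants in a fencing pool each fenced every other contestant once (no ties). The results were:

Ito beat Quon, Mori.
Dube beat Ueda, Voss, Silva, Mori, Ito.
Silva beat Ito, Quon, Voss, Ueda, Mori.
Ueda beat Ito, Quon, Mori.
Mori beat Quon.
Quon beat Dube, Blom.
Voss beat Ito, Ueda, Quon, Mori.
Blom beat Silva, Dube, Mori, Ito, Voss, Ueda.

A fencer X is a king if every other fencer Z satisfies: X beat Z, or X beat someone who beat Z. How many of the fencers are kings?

3

Ueda cannot reach Silva, Voss in two steps.
Ito cannot reach Ueda, Silva, Voss in two steps.
Mori cannot reach Ueda, Ito, Silva, Voss in two steps.
Dube cannot reach Blom in two steps.
Silva reaches everyone (king).
Blom reaches everyone (king).
Voss cannot reach Silva in two steps.
Quon reaches everyone (king).
Kings: Silva, Blom, Quon — 3.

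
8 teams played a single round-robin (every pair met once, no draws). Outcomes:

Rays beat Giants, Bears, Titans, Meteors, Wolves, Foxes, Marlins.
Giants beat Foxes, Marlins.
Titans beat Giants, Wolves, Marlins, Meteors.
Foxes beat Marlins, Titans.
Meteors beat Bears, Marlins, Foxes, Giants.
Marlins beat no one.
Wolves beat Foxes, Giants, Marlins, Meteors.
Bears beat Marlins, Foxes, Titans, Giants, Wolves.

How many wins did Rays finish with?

7

Rays' results: beat Giants, Wolves, Meteors, Marlins, Foxes, Titans, Bears; lost to no one.
That is 7 wins.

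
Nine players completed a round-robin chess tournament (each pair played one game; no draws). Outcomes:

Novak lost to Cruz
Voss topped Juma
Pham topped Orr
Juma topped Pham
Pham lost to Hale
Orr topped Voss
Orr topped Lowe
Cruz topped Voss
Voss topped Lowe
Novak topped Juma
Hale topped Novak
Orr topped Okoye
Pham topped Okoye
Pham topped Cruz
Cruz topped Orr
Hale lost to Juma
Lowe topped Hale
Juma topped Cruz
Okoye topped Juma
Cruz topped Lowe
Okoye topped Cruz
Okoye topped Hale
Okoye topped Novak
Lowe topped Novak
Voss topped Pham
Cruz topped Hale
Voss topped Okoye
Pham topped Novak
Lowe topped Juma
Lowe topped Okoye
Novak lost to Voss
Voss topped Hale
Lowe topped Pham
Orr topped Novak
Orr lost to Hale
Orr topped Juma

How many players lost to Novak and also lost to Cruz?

0

Novak beat: Juma.
Cruz beat: Hale, Lowe, Novak, Orr, Voss.
No one was beaten by both.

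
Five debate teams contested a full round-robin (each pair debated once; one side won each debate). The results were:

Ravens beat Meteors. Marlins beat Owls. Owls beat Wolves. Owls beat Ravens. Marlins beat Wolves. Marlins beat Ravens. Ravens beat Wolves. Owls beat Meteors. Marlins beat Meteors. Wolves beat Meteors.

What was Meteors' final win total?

Meteors' results: beat no one; lost to Owls, Marlins, Ravens, Wolves.
That is 0 wins.

0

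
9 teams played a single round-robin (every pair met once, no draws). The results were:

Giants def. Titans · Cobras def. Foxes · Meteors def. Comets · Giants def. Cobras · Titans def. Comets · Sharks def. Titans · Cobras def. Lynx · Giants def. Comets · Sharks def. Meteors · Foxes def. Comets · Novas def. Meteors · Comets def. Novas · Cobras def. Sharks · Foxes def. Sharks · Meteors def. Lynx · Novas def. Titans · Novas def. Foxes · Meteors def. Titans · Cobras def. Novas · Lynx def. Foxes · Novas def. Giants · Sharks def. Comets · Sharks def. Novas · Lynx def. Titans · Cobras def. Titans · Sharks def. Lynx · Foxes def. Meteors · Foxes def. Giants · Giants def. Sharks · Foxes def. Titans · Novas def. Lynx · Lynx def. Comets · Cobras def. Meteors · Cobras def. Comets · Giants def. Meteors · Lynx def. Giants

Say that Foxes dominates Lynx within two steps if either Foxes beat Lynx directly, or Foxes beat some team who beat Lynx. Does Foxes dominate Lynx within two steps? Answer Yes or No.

Yes

Foxes did not beat Lynx directly.
Foxes beat Titans, Giants, Sharks, Comets, Meteors. Of those, Sharks beat Lynx.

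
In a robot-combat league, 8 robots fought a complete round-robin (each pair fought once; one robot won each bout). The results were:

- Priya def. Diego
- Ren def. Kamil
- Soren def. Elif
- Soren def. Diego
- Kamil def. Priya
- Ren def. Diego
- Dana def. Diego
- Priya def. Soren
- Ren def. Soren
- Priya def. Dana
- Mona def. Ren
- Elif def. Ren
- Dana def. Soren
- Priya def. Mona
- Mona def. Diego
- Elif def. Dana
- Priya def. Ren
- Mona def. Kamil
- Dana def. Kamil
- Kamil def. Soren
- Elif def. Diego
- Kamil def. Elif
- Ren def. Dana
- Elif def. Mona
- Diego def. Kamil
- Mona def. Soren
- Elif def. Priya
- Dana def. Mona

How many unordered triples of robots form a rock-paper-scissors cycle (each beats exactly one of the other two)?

14

Win totals: Kamil 3, Dana 4, Ren 4, Priya 5, Elif 5, Mona 4, Soren 2, Diego 1.
A robot with w wins dominates both others in C(w,2) triples; summing gives 3 + 6 + 6 + 10 + 10 + 6 + 1 + 0 = 42 transitive triples.
Total triples C(8,3) = 56, so cyclic triples = 56 − 42 = 14.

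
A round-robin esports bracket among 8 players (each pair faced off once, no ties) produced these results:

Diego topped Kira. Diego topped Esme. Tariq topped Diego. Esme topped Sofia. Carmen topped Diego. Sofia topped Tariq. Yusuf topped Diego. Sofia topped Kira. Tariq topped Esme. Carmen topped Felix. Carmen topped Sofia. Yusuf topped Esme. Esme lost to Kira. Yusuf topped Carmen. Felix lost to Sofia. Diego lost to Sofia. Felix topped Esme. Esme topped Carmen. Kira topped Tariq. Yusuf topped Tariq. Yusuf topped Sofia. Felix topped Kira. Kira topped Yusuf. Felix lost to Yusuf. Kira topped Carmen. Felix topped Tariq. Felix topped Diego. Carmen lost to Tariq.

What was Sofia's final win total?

Sofia's results: beat Kira, Felix, Tariq, Diego; lost to Carmen, Yusuf, Esme.
That is 4 wins.

4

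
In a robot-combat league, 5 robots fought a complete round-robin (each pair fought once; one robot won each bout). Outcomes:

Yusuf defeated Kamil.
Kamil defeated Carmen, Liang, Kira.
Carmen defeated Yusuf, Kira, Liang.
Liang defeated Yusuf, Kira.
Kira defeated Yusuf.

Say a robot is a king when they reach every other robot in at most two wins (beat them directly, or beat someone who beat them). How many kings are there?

3

Liang cannot reach Carmen in two steps.
Yusuf reaches everyone (king).
Carmen reaches everyone (king).
Kamil reaches everyone (king).
Kira cannot reach Liang, Carmen in two steps.
Kings: Yusuf, Carmen, Kamil — 3.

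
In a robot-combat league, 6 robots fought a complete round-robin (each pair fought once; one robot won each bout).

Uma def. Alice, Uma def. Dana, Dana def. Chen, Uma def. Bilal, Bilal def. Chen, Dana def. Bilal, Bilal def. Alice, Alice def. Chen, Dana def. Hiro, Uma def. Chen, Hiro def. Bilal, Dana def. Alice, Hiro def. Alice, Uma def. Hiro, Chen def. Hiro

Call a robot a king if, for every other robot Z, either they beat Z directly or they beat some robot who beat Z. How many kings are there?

Hiro cannot reach Dana, Uma in two steps.
Dana cannot reach Uma in two steps.
Uma reaches everyone (king).
Alice cannot reach Dana, Uma, Bilal in two steps.
Chen cannot reach Dana, Uma in two steps.
Bilal cannot reach Dana, Uma in two steps.
Kings: Uma — 1.

1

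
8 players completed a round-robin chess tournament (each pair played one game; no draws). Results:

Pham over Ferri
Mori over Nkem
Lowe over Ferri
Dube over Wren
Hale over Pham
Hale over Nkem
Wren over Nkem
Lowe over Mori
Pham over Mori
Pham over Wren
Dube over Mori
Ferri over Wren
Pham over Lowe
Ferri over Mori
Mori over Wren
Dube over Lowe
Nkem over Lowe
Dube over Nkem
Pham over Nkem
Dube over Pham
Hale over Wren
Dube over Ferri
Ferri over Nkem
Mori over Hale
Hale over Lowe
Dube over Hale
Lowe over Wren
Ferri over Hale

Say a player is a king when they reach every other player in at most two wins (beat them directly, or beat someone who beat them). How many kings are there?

Lowe cannot reach Dube, Pham in two steps.
Ferri cannot reach Dube in two steps.
Dube reaches everyone (king).
Mori cannot reach Ferri, Dube in two steps.
Hale cannot reach Dube in two steps.
Pham cannot reach Dube in two steps.
Nkem cannot reach Dube, Hale, Pham in two steps.
Wren cannot reach Ferri, Dube, Mori, Hale, Pham in two steps.
Kings: Dube — 1.

1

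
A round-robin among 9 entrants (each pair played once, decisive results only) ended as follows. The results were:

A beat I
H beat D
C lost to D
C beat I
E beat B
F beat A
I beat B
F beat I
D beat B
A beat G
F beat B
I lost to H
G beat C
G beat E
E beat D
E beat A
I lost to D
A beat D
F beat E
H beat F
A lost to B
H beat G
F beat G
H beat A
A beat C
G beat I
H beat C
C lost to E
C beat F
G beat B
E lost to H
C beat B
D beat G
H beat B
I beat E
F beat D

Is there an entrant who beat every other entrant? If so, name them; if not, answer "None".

H has 8 wins out of 8 opponents — a perfect record.

H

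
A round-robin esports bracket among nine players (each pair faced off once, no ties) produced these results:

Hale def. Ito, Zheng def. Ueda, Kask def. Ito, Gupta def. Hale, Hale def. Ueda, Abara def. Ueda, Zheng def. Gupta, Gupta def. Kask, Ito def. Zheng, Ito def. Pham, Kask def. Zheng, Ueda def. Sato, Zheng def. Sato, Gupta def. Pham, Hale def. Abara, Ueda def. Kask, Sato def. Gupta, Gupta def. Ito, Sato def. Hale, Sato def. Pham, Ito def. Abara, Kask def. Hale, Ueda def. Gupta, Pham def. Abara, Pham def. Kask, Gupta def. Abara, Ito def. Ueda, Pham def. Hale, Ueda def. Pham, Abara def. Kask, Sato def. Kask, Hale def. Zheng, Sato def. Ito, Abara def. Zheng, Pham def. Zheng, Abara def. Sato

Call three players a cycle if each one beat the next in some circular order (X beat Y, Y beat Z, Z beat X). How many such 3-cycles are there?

28

Win totals: Ueda 4, Zheng 3, Kask 3, Ito 4, Abara 4, Sato 5, Pham 4, Gupta 5, Hale 4.
A player with w wins dominates both others in C(w,2) triples; summing gives 6 + 3 + 3 + 6 + 6 + 10 + 6 + 10 + 6 = 56 transitive triples.
Total triples C(9,3) = 84, so cyclic triples = 84 − 56 = 28.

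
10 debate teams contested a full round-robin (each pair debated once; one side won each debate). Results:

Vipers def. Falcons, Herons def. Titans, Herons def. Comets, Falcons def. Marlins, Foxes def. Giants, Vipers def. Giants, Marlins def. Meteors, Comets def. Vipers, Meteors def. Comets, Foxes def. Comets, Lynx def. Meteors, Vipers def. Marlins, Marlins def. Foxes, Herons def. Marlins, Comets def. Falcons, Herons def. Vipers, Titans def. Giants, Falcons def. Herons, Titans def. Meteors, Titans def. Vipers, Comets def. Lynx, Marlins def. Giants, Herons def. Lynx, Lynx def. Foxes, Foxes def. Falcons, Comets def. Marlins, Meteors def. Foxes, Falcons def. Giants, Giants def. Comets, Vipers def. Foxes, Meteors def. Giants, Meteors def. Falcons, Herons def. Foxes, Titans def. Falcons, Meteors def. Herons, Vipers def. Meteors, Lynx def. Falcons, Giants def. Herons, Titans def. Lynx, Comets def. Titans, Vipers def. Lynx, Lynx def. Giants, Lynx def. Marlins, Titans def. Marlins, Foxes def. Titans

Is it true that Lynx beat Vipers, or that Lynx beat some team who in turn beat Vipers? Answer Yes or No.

No

Lynx did not beat Vipers directly.
Lynx beat Foxes, Falcons, Marlins, Giants, Meteors, but each of them lost to Vipers. No two-step path.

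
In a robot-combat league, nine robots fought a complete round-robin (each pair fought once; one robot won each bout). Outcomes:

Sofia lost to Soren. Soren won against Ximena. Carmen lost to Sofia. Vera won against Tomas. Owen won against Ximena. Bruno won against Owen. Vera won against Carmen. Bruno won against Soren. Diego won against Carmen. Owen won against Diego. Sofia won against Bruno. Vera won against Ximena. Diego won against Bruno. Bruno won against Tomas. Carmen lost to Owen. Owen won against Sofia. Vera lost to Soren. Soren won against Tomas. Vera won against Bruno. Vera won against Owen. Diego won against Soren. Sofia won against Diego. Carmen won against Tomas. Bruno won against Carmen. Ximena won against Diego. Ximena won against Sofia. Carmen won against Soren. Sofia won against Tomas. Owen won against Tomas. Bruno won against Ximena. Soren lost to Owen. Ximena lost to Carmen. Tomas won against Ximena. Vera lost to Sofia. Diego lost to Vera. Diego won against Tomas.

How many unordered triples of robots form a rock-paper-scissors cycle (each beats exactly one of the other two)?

Win totals: Ximena 2, Tomas 1, Owen 6, Carmen 3, Vera 6, Diego 4, Sofia 5, Soren 4, Bruno 5.
A robot with w wins dominates both others in C(w,2) triples; summing gives 1 + 0 + 15 + 3 + 15 + 6 + 10 + 6 + 10 = 66 transitive triples.
Total triples C(9,3) = 84, so cyclic triples = 84 − 66 = 18.

18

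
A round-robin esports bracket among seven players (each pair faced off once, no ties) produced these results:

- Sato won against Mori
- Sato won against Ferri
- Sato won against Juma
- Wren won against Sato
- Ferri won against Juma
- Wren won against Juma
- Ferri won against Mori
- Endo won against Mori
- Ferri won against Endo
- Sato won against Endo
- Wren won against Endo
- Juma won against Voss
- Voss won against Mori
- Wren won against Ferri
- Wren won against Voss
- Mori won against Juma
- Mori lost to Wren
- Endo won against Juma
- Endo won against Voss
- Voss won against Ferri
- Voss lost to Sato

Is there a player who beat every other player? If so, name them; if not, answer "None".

Wren

Wren has 6 wins out of 6 opponents — a perfect record.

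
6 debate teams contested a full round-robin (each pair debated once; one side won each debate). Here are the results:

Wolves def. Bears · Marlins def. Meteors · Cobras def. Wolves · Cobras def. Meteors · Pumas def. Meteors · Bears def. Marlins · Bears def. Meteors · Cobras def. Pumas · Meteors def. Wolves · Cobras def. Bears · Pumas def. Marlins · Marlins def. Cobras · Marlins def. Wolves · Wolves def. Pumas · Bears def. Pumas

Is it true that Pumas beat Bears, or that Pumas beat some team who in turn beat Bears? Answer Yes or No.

No

Pumas did not beat Bears directly.
Pumas beat Marlins, Meteors, but each of them lost to Bears. No two-step path.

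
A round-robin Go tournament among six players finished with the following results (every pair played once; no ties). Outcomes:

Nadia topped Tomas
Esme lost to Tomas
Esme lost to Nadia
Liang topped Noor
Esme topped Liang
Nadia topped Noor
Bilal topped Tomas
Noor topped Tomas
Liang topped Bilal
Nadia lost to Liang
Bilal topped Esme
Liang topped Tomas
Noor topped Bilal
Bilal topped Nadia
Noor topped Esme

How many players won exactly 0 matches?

Win totals: Noor 3, Tomas 1, Liang 4, Bilal 3, Esme 1, Nadia 3.
No player has exactly 0 wins.

0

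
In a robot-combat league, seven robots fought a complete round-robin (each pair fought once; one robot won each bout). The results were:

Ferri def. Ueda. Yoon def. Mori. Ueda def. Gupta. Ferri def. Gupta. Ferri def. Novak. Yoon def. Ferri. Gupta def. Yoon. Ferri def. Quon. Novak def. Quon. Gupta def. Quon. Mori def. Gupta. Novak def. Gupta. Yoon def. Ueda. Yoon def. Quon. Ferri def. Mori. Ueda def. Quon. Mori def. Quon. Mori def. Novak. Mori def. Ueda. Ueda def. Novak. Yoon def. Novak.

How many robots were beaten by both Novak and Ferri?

Novak beat: Gupta, Quon.
Ferri beat: Novak, Gupta, Ueda, Quon, Mori.
Both beat: Gupta, Quon — 2.

2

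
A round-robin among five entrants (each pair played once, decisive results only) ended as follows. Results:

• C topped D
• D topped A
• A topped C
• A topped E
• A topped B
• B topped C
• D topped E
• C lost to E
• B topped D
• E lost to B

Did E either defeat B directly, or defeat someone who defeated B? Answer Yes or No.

E did not beat B directly.
E beat C, but each of them lost to B. No two-step path.

No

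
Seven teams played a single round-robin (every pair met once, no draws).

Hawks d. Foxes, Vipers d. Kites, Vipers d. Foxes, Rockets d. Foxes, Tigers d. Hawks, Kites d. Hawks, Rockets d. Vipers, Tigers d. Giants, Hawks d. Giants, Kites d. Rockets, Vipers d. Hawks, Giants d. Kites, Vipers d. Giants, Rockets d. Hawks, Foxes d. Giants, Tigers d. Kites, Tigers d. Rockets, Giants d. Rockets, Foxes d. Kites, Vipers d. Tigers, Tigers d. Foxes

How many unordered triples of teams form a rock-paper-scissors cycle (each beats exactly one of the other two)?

Win totals: Foxes 2, Rockets 3, Hawks 2, Kites 2, Vipers 5, Tigers 5, Giants 2.
A team with w wins dominates both others in C(w,2) triples; summing gives 1 + 3 + 1 + 1 + 10 + 10 + 1 = 27 transitive triples.
Total triples C(7,3) = 35, so cyclic triples = 35 − 27 = 8.

8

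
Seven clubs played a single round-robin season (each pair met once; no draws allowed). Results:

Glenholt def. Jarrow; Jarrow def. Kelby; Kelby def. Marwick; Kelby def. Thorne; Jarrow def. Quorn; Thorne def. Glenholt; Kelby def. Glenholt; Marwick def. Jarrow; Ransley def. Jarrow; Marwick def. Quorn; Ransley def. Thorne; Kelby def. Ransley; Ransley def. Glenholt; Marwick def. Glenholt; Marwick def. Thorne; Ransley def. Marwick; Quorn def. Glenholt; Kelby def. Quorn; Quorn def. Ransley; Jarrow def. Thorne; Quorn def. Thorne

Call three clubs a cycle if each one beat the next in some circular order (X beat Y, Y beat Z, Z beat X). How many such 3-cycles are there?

Win totals: Glenholt 1, Thorne 1, Quorn 3, Jarrow 3, Kelby 5, Marwick 4, Ransley 4.
A club with w wins dominates both others in C(w,2) triples; summing gives 0 + 0 + 3 + 3 + 10 + 6 + 6 = 28 transitive triples.
Total triples C(7,3) = 35, so cyclic triples = 35 − 28 = 7.

7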